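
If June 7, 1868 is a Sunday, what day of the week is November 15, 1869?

Monday

Day-of-year of June 7, 1868: 159.
Day-of-year of November 15, 1869: 319.
1868 has 366 days, so 366 − 159 = 207 days remain in 1868.
Total: 207 + 319 = 526 days.
526 mod 7 = 1, so 1 day after Sunday is Monday.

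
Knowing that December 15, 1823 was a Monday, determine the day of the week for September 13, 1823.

Saturday

Count forward from the earlier date (September 13, 1823) to the later (December 15, 1823):
September 1823: 30 − 13 = 17 days remain.
Then October (31), November (30): 31 + 30 = 61 days.
December 1–15, 1823: 15 days.
Total: 17 + 61 + 15 = 93 days.
93 mod 7 = 2, so 2 days before Monday is Saturday.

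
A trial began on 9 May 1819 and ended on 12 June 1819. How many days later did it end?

34

May 1819: 31 − 9 = 22 days remain.
June 1–12, 1819: 12 days.
Total: 22 + 12 = 34 days.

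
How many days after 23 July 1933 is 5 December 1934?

500

July 1933: 31 − 23 = 8 days remain.
Then 16 full months totalling 487 days.
December 1–5, 1934: 5 days.
Total: 8 + 487 + 5 = 500 days.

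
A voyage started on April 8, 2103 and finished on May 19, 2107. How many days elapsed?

April 8, 2103 → April 8, 2104: 366 days (2104 is a leap year).
April 8, 2104 → April 8, 2105: 365 days.
April 8, 2105 → April 8, 2106: 365 days.
April 8, 2106 → April 8, 2107: 365 days.
April 2107: 30 − 8 = 22 days remain.
May 1–19, 2107: 19 days.
Residual: 41 days.
Total: 1502 days.

1502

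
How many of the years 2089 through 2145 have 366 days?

13

Years divisible by 4: 2092, 2096, …, 2144 — 14 in all.
Of these, 2100 is divisible by 100 but not 400, so not leap.
Leap years: 14 − 1 = 13.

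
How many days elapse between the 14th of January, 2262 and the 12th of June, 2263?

January 2262: 31 − 14 = 17 days remain.
Then 16 full months totalling 485 days.
June 1–12, 2263: 12 days.
Total: 17 + 485 + 12 = 514 days.

514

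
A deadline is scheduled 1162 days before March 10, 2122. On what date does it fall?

January 3, 2119

Count 1162 days before March 10, 2122:
January 3, 2119 → January 3, 2120: 365 days.
January 3, 2120 → January 3, 2121: 366 days (2120 is a leap year).
January 3, 2121 → January 3, 2122: 365 days.
January 2122: 31 − 3 = 28 days remain.
Then February 2122 (28): 28 days.
March 1–10, 2122: 10 days.
Residual: 66 days.
Total: 1162 days.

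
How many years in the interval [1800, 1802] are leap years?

Years divisible by 4 in [1800, 1802]: 1800.
Of these, 1800 is divisible by 100 but not 400, so not leap.
Leap years: 1 − 1 = 0.

0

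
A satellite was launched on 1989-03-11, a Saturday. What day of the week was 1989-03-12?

Sunday

Within March 1989: 12 − 11 = 1 day.
1 mod 7 = 1, so 1 day after Saturday is Sunday.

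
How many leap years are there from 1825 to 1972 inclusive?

Years divisible by 4: 1828, 1832, …, 1972 — 37 in all.
Of these, 1900 is divisible by 100 but not 400, so not leap.
Leap years: 37 − 1 = 36.

36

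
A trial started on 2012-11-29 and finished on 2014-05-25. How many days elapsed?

November 2012: 30 − 29 = 1 day remains.
Then 17 full months totalling 516 days.
May 1–25, 2014: 25 days.
Total: 1 + 516 + 25 = 542 days.

542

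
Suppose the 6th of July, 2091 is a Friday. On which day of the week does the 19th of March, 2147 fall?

Sunday

From July 6, 2091 to July 6, 2146: 55 years, of which 13 contain a Feb 29 — 42×365 + 13×366 = 20088 days.
(2100 is not a leap year (divisible by 100 but not 400).)
July 2146: 31 − 6 = 25 days remain.
Then August (31), September (30), October (31), November (30), December (31), January (31), February 2147 (28): 31 + 30 + 31 + 30 + 31 + 31 + 28 = 212 days.
March 1–19, 2147: 19 days.
Residual: 256 days.
Total: 20344 days.
20344 mod 7 = 2, so 2 days after Friday is Sunday.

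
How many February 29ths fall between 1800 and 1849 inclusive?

Years divisible by 4: 1800, 1804, …, 1848 — 13 in all.
Of these, 1800 is divisible by 100 but not 400, so not leap.
Leap years: 13 − 1 = 12.

12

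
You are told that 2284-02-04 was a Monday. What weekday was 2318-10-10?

Thursday

From February 4, 2284 to February 4, 2318: 34 years, of which 8 contain a Feb 29 — 26×365 + 8×366 = 12418 days.
(2300 is not a leap year (divisible by 100 but not 400).)
February 2318: 28 − 4 = 24 days remain (2318 is not a leap year, so February has 28 days).
Then March (31), April (30), May (31), June (30), July (31), August (31), September (30): 31 + 30 + 31 + 30 + 31 + 31 + 30 = 214 days.
October 1–10, 2318: 10 days.
Residual: 248 days.
Total: 12666 days.
12666 mod 7 = 3, so 3 days after Monday is Thursday.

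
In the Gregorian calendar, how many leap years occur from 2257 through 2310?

12

Years divisible by 4: 2260, 2264, …, 2308 — 13 in all.
Of these, 2300 is divisible by 100 but not 400, so not leap.
Leap years: 13 − 1 = 12.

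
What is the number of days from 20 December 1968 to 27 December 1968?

Within December 1968: 27 − 20 = 7 days.

7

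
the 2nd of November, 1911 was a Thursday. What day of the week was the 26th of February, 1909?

Count forward from the earlier date (February 26, 1909) to the later (November 2, 1911):
Day-of-year of February 26, 1909: 57.
Day-of-year of November 2, 1911: 306.
1909 has 365 days, so 365 − 57 = 308 days remain in 1909.
Full years: 1910: 365. Sum = 365.
Total: 308 + 365 + 306 = 979 days.
979 mod 7 = 6, so 6 days before Thursday is Friday.

Friday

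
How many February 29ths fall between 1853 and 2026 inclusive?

42

Years divisible by 4: 1856, 1860, …, 2024 — 43 in all.
Of these, 1900 is divisible by 100 but not 400, so not leap.
2000 is divisible by 400, so still leap.
Leap years: 43 − 1 = 42.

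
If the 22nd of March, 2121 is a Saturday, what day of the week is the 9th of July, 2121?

March 2121: 31 − 22 = 9 days remain.
Then April (30), May (31), June (30): 30 + 31 + 30 = 91 days.
July 1–9, 2121: 9 days.
Total: 9 + 91 + 9 = 109 days.
109 mod 7 = 4, so 4 days after Saturday is Wednesday.

Wednesday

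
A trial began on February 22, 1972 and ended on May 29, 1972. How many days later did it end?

97

February 1972: 29 − 22 = 7 days remain (1972 is a leap year, so February has 29 days).
Then March (31), April (30): 31 + 30 = 61 days.
May 1–29, 1972: 29 days.
Total: 7 + 61 + 29 = 97 days.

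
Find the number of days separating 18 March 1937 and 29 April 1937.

42

March 1937: 31 − 18 = 13 days remain.
April 1–29, 1937: 29 days.
Total: 13 + 29 = 42 days.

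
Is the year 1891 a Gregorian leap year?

No

1891 is not a leap year.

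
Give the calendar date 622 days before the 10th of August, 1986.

the 26th of November, 1984

Count 622 days before August 10, 1986:
November 26, 1984 → November 26, 1985: 365 days.
November 1985: 30 − 26 = 4 days remain.
Then December (31), January (31), February 1986 (28), March (31), April (30), May (31), June (30), July (31): 31 + 31 + 28 + 31 + 30 + 31 + 30 + 31 = 243 days.
August 1–10, 1986: 10 days.
Residual: 257 days.
Total: 622 days.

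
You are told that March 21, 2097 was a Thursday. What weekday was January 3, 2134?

Day-of-year of March 21, 2097: 80.
Day-of-year of January 3, 2134: 3.
2097 has 365 days, so 365 − 80 = 285 days remain in 2097.
Full years 2098–2133: 28 common + 8 leap = 28×365 + 8×366 = 13148 days.
Total: 285 + 13148 + 3 = 13436 days.
13436 mod 7 = 3, so 3 days after Thursday is Sunday.

Sunday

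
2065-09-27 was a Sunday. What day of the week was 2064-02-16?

Count forward from the earlier date (February 16, 2064) to the later (September 27, 2065):
February 2064: 29 − 16 = 13 days remain (2064 is a leap year, so February has 29 days).
Then 18 full months totalling 549 days.
September 1–27, 2065: 27 days.
Total: 13 + 549 + 27 = 589 days.
589 mod 7 = 1, so 1 day before Sunday is Saturday.

Saturday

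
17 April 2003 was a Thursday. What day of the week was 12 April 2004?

Monday

April 2003: 30 − 17 = 13 days remain.
Then 11 full months totalling 336 days.
April 1–12, 2004: 12 days.
Total: 13 + 336 + 12 = 361 days.
361 mod 7 = 4, so 4 days after Thursday is Monday.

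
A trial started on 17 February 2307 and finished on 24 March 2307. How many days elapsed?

35

February 2307: 28 − 17 = 11 days remain (2307 is not a leap year, so February has 28 days).
March 1–24, 2307: 24 days.
Total: 11 + 24 = 35 days.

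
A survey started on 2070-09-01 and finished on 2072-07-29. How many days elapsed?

September 1, 2070 → September 1, 2071: 365 days.
September 2071: 30 − 1 = 29 days remain.
Then 9 full months totalling 274 days.
July 1–29, 2072: 29 days.
Residual: 332 days.
Total: 697 days.

697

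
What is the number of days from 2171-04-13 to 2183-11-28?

From April 13, 2171 to April 13, 2183: 12 years, of which 3 contain a Feb 29 — 9×365 + 3×366 = 4383 days.
April 2183: 30 − 13 = 17 days remain.
Then May (31), June (30), July (31), August (31), September (30), October (31): 31 + 30 + 31 + 31 + 30 + 31 = 184 days.
November 1–28, 2183: 28 days.
Residual: 229 days.
Total: 4612 days.

4612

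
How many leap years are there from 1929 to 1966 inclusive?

9

Years divisible by 4 in [1929, 1966]: 1932, 1936, 1940, 1944, 1948, 1952, 1956, 1960, 1964.
No century exceptions apply. Count: 9.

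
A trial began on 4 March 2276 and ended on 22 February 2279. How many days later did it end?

1085

March 4, 2276 → March 4, 2277: 365 days.
March 4, 2277 → March 4, 2278: 365 days.
March 2278: 31 − 4 = 27 days remain.
Then 10 full months totalling 306 days.
February 1–22, 2279: 22 days (2279 is not a leap year).
Residual: 355 days.
Total: 1085 days.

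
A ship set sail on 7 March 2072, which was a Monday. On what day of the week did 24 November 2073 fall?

Day-of-year of March 7, 2072: 67.
Day-of-year of November 24, 2073: 328.
2072 has 366 days, so 366 − 67 = 299 days remain in 2072.
Total: 299 + 328 = 627 days.
627 mod 7 = 4, so 4 days after Monday is Friday.

Friday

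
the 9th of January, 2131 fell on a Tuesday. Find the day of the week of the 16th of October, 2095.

Sunday

Count forward from the earlier date (October 16, 2095) to the later (January 9, 2131):
Day-of-year of October 16, 2095: 289.
Day-of-year of January 9, 2131: 9.
2095 has 365 days, so 365 − 289 = 76 days remain in 2095.
Full years 2096–2130: 27 common + 8 leap = 27×365 + 8×366 = 12783 days.
Total: 76 + 12783 + 9 = 12868 days.
12868 mod 7 = 2, so 2 days before Tuesday is Sunday.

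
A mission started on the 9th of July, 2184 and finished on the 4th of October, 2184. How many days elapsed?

87

July 2184: 31 − 9 = 22 days remain.
Then August (31), September (30): 31 + 30 = 61 days.
October 1–4, 2184: 4 days.
Total: 22 + 61 + 4 = 87 days.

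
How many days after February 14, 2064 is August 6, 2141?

From February 14, 2064 to February 14, 2141: 77 years, of which 19 contain a Feb 29 — 58×365 + 19×366 = 28124 days.
(2100 is not a leap year (divisible by 100 but not 400).)
February 2141: 28 − 14 = 14 days remain (2141 is not a leap year, so February has 28 days).
Then March (31), April (30), May (31), June (30), July (31): 31 + 30 + 31 + 30 + 31 = 153 days.
August 1–6, 2141: 6 days.
Residual: 173 days.
Total: 28297 days.

28297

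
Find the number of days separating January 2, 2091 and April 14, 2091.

January 2091: 31 − 2 = 29 days remain.
Then February 2091 (28), March (31): 28 + 31 = 59 days.
April 1–14, 2091: 14 days.
Total: 29 + 59 + 14 = 102 days.

102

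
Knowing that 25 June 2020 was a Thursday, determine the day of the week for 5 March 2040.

Monday

Day-of-year of June 25, 2020: 177.
Day-of-year of March 5, 2040: 65.
2020 has 366 days, so 366 − 177 = 189 days remain in 2020.
Full years 2021–2039: 15 common + 4 leap = 15×365 + 4×366 = 6939 days.
Total: 189 + 6939 + 65 = 7193 days.
7193 mod 7 = 4, so 4 days after Thursday is Monday.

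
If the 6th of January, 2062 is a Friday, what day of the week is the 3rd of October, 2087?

From January 6, 2062 to January 6, 2087: 25 years, of which 6 contain a Feb 29 — 19×365 + 6×366 = 9131 days.
January 2087: 31 − 6 = 25 days remain.
Then February 2087 (28), March (31), April (30), May (31), June (30), July (31), August (31), September (30): 28 + 31 + 30 + 31 + 30 + 31 + 31 + 30 = 242 days.
October 1–3, 2087: 3 days.
Residual: 270 days.
Total: 9401 days.
9401 is a multiple of 7, so the 3rd of October, 2087 falls on the same weekday: Friday.

Friday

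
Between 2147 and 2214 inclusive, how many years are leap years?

Years divisible by 4: 2148, 2152, …, 2212 — 17 in all.
Of these, 2200 is divisible by 100 but not 400, so not leap.
Leap years: 17 − 1 = 16.

16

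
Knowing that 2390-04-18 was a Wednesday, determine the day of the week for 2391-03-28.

Thursday

Day-of-year of April 18, 2390: 108.
Day-of-year of March 28, 2391: 87.
2390 has 365 days, so 365 − 108 = 257 days remain in 2390.
Total: 257 + 87 = 344 days.
344 mod 7 = 1, so 1 day after Wednesday is Thursday.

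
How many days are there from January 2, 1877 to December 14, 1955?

28834

Day-of-year of January 2, 1877: 2.
Day-of-year of December 14, 1955: 348.
1877 has 365 days, so 365 − 2 = 363 days remain in 1877.
Full years 1878–1954: 59 common + 18 leap = 59×365 + 18×366 = 28123 days.
Total: 363 + 28123 + 348 = 28834 days.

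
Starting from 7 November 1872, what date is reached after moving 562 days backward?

25 April 1871

Count 562 days before November 7, 1872:
Day-of-year of April 25, 1871: 115.
Day-of-year of November 7, 1872: 312.
1871 has 365 days, so 365 − 115 = 250 days remain in 1871.
Total: 250 + 312 = 562 days.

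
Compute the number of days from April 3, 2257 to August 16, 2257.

April 2257: 30 − 3 = 27 days remain.
Then May (31), June (30), July (31): 31 + 30 + 31 = 92 days.
August 1–16, 2257: 16 days.
Total: 27 + 92 + 16 = 135 days.

135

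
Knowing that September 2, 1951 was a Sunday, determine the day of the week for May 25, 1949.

Wednesday

Count forward from the earlier date (May 25, 1949) to the later (September 2, 1951):
Day-of-year of May 25, 1949: 145.
Day-of-year of September 2, 1951: 245.
1949 has 365 days, so 365 − 145 = 220 days remain in 1949.
Full years: 1950: 365. Sum = 365.
Total: 220 + 365 + 245 = 830 days.
830 mod 7 = 4, so 4 days before Sunday is Wednesday.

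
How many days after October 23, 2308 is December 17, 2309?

420

October 2308: 31 − 23 = 8 days remain.
Then 13 full months totalling 395 days.
December 1–17, 2309: 17 days.
Total: 8 + 395 + 17 = 420 days.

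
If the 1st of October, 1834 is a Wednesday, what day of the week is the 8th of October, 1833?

Tuesday

Count forward from the earlier date (October 8, 1833) to the later (October 1, 1834):
October 1833: 31 − 8 = 23 days remain.
Then 11 full months totalling 334 days.
October 1, 1834: 1 day.
Total: 23 + 334 + 1 = 358 days.
358 mod 7 = 1, so 1 day before Wednesday is Tuesday.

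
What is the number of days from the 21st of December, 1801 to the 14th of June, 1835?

12228

Day-of-year of December 21, 1801: 355.
Day-of-year of June 14, 1835: 165.
1801 has 365 days, so 365 − 355 = 10 days remain in 1801.
Full years 1802–1834: 25 common + 8 leap = 25×365 + 8×366 = 12053 days.
Total: 10 + 12053 + 165 = 12228 days.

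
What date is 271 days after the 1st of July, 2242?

the 29th of March, 2243

Count 271 days after July 1, 2242:
July 2242: 31 − 1 = 30 days remain.
Then August (31), September (30), October (31), November (30), December (31), January (31), February 2243 (28): 31 + 30 + 31 + 30 + 31 + 31 + 28 = 212 days.
March 1–29, 2243: 29 days.
Total: 30 + 212 + 29 = 271 days.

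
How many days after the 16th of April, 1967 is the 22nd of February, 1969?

April 16, 1967 → April 16, 1968: 366 days (1968 is a leap year).
April 1968: 30 − 16 = 14 days remain.
Then 9 full months totalling 276 days.
February 1–22, 1969: 22 days (1969 is not a leap year).
Residual: 312 days.
Total: 678 days.

678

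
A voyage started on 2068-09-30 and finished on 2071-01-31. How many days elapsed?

853

Day-of-year of September 30, 2068: 274.
Day-of-year of January 31, 2071: 31.
2068 has 366 days, so 366 − 274 = 92 days remain in 2068.
Full years: 2069: 365; 2070: 365. Sum = 730.
Total: 92 + 730 + 31 = 853 days.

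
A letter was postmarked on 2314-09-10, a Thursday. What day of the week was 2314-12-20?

Sunday

September 2314: 30 − 10 = 20 days remain.
Then October (31), November (30): 31 + 30 = 61 days.
December 1–20, 2314: 20 days.
Total: 20 + 61 + 20 = 101 days.
101 mod 7 = 3, so 3 days after Thursday is Sunday.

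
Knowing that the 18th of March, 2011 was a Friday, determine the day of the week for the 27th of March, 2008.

Count forward from the earlier date (March 27, 2008) to the later (March 18, 2011):
March 27, 2008 → March 27, 2009: 365 days.
March 27, 2009 → March 27, 2010: 365 days.
March 2010: 31 − 27 = 4 days remain.
Then 11 full months totalling 334 days.
March 1–18, 2011: 18 days.
Residual: 356 days.
Total: 1086 days.
1086 mod 7 = 1, so 1 day before Friday is Thursday.

Thursday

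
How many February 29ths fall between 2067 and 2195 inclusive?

31

Years divisible by 4: 2068, 2072, …, 2192 — 32 in all.
Of these, 2100 is divisible by 100 but not 400, so not leap.
Leap years: 32 − 1 = 31.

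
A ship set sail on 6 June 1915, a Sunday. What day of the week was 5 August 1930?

From June 6, 1915 to June 6, 1930: 15 years, of which 4 contain a Feb 29 — 11×365 + 4×366 = 5479 days.
June 1930: 30 − 6 = 24 days remain.
Then July (31): 31 days.
August 1–5, 1930: 5 days.
Residual: 60 days.
Total: 5539 days.
5539 mod 7 = 2, so 2 days after Sunday is Tuesday.

Tuesday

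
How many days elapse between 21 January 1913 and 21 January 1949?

13149

Day-of-year of January 21, 1913: 21.
Day-of-year of January 21, 1949: 21.
1913 has 365 days, so 365 − 21 = 344 days remain in 1913.
Full years 1914–1948: 26 common + 9 leap = 26×365 + 9×366 = 12784 days.
Total: 344 + 12784 + 21 = 13149 days.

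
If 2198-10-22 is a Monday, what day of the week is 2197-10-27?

Count forward from the earlier date (October 27, 2197) to the later (October 22, 2198):
Day-of-year of October 27, 2197: 300.
Day-of-year of October 22, 2198: 295.
2197 has 365 days, so 365 − 300 = 65 days remain in 2197.
Total: 65 + 295 = 360 days.
360 mod 7 = 3, so 3 days before Monday is Friday.

Friday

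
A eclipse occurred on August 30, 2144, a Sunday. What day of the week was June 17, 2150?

Wednesday

August 30, 2144 → August 30, 2145: 365 days.
August 30, 2145 → August 30, 2146: 365 days.
August 30, 2146 → August 30, 2147: 365 days.
August 30, 2147 → August 30, 2148: 366 days (2148 is a leap year).
August 30, 2148 → August 30, 2149: 365 days.
August 2149: 31 − 30 = 1 day remains.
Then 9 full months totalling 273 days.
June 1–17, 2150: 17 days.
Residual: 291 days.
Total: 2117 days.
2117 mod 7 = 3, so 3 days after Sunday is Wednesday.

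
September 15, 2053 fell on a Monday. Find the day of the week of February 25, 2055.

Thursday

Day-of-year of September 15, 2053: 258.
Day-of-year of February 25, 2055: 56.
2053 has 365 days, so 365 − 258 = 107 days remain in 2053.
Full years: 2054: 365. Sum = 365.
Total: 107 + 365 + 56 = 528 days.
528 mod 7 = 3, so 3 days after Monday is Thursday.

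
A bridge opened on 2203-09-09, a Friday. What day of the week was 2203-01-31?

Monday

Count forward from the earlier date (January 31, 2203) to the later (September 9, 2203):
January 2203: 31 − 31 = 0 days remain.
Then February 2203 (28), March (31), April (30), May (31), June (30), July (31), August (31): 28 + 31 + 30 + 31 + 30 + 31 + 31 = 212 days.
September 1–9, 2203: 9 days.
Total: 0 + 212 + 9 = 221 days.
221 mod 7 = 4, so 4 days before Friday is Monday.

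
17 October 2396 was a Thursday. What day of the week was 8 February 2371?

Count forward from the earlier date (February 8, 2371) to the later (October 17, 2396):
From February 8, 2371 to February 8, 2396: 25 years, of which 6 contain a Feb 29 — 19×365 + 6×366 = 9131 days.
February 2396: 29 − 8 = 21 days remain (2396 is a leap year, so February has 29 days).
Then March (31), April (30), May (31), June (30), July (31), August (31), September (30): 31 + 30 + 31 + 30 + 31 + 31 + 30 = 214 days.
October 1–17, 2396: 17 days.
Residual: 252 days.
Total: 9383 days.
9383 mod 7 = 3, so 3 days before Thursday is Monday.

Monday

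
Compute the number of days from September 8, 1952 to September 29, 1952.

21

Within September 1952: 29 − 8 = 21 days.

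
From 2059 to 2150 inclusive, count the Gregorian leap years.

22

Years divisible by 4: 2060, 2064, …, 2148 — 23 in all.
Of these, 2100 is divisible by 100 but not 400, so not leap.
Leap years: 23 − 1 = 22.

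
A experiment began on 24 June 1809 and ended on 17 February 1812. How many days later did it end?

Day-of-year of June 24, 1809: 175.
Day-of-year of February 17, 1812: 48.
1809 has 365 days, so 365 − 175 = 190 days remain in 1809.
Full years: 1810: 365; 1811: 365. Sum = 730.
Total: 190 + 730 + 48 = 968 days.

968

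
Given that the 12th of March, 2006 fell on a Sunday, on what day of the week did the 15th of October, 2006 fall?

March 2006: 31 − 12 = 19 days remain.
Then April (30), May (31), June (30), July (31), August (31), September (30): 30 + 31 + 30 + 31 + 31 + 30 = 183 days.
October 1–15, 2006: 15 days.
Total: 19 + 183 + 15 = 217 days.
217 is a multiple of 7, so the 15th of October, 2006 falls on the same weekday: Sunday.

Sunday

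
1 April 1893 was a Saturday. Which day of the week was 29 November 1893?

Wednesday

April 1893: 30 − 1 = 29 days remain.
Then May (31), June (30), July (31), August (31), September (30), October (31): 31 + 30 + 31 + 31 + 30 + 31 = 184 days.
November 1–29, 1893: 29 days.
Total: 29 + 184 + 29 = 242 days.
242 mod 7 = 4, so 4 days after Saturday is Wednesday.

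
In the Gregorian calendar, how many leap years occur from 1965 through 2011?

11

Years divisible by 4 in [1965, 2011]: 1968, 1972, 1976, 1980, 1984, 1988, 1992, 1996, 2000, 2004, 2008.
2000 is divisible by 400, so still leap.
No century exceptions apply. Count: 11.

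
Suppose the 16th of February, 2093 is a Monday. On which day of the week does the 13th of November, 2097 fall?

Day-of-year of February 16, 2093: 47.
Day-of-year of November 13, 2097: 317.
2093 has 365 days, so 365 − 47 = 318 days remain in 2093.
Full years: 2094: 365; 2095: 365; 2096: 366. Sum = 1096.
Total: 318 + 1096 + 317 = 1731 days.
1731 mod 7 = 2, so 2 days after Monday is Wednesday.

Wednesday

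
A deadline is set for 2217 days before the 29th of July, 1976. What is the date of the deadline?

the 4th of July, 1970

Count 2217 days before July 29, 1976:
July 4, 1970 → July 4, 1971: 365 days.
July 4, 1971 → July 4, 1972: 366 days (1972 is a leap year).
July 4, 1972 → July 4, 1973: 365 days.
July 4, 1973 → July 4, 1974: 365 days.
July 4, 1974 → July 4, 1975: 365 days.
July 4, 1975 → July 4, 1976: 366 days (1976 is a leap year).
Within July 1976: 29 − 4 = 25 days.
Total: 2217 days.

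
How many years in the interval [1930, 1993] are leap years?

Years divisible by 4: 1932, 1936, …, 1992 — 16 in all.
No century exceptions apply. Count: 16.

16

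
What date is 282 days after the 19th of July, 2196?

the 27th of April, 2197

Count 282 days after July 19, 2196:
Day-of-year of July 19, 2196: 201.
Day-of-year of April 27, 2197: 117.
2196 has 366 days, so 366 − 201 = 165 days remain in 2196.
Total: 165 + 117 = 282 days.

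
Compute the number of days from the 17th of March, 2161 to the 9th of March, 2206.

Day-of-year of March 17, 2161: 76.
Day-of-year of March 9, 2206: 68.
2161 has 365 days, so 365 − 76 = 289 days remain in 2161.
Full years 2162–2205: 34 common + 10 leap = 34×365 + 10×366 = 16070 days.
Total: 289 + 16070 + 68 = 16427 days.

16427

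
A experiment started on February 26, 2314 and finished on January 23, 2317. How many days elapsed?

Day-of-year of February 26, 2314: 57.
Day-of-year of January 23, 2317: 23.
2314 has 365 days, so 365 − 57 = 308 days remain in 2314.
Full years: 2315: 365; 2316: 366. Sum = 731.
Total: 308 + 731 + 23 = 1062 days.

1062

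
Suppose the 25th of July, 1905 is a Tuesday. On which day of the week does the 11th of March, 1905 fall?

Count forward from the earlier date (March 11, 1905) to the later (July 25, 1905):
March 1905: 31 − 11 = 20 days remain.
Then April (30), May (31), June (30): 30 + 31 + 30 = 91 days.
July 1–25, 1905: 25 days.
Total: 20 + 91 + 25 = 136 days.
136 mod 7 = 3, so 3 days before Tuesday is Saturday.

Saturday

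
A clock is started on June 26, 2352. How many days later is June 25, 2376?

Day-of-year of June 26, 2352: 178.
Day-of-year of June 25, 2376: 177.
2352 has 366 days, so 366 − 178 = 188 days remain in 2352.
Full years 2353–2375: 18 common + 5 leap = 18×365 + 5×366 = 8400 days.
Total: 188 + 8400 + 177 = 8765 days.

8765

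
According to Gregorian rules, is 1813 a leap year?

No

1813 is not a leap year.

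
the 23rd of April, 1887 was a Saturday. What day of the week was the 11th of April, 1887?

Count forward from the earlier date (April 11, 1887) to the later (April 23, 1887):
Within April 1887: 23 − 11 = 12 days.
12 mod 7 = 5, so 5 days before Saturday is Monday.

Monday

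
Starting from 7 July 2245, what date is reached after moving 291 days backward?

19 September 2244

Count 291 days before July 7, 2245:
September 2244: 30 − 19 = 11 days remain.
Then 9 full months totalling 273 days.
July 1–7, 2245: 7 days.
Residual: 291 days.
Total: 291 days.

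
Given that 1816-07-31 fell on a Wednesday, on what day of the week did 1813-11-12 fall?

Friday

Count forward from the earlier date (November 12, 1813) to the later (July 31, 1816):
November 12, 1813 → November 12, 1814: 365 days.
November 12, 1814 → November 12, 1815: 365 days.
November 1815: 30 − 12 = 18 days remain.
Then December (31), January (31), February 1816 (29), March (31), April (30), May (31), June (30): 31 + 31 + 29 + 31 + 30 + 31 + 30 = 213 days.
July 1–31, 1816: 31 days.
Residual: 262 days.
Total: 992 days.
992 mod 7 = 5, so 5 days before Wednesday is Friday.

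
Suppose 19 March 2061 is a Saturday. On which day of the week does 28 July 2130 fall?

Friday

From March 19, 2061 to March 19, 2130: 69 years, of which 16 contain a Feb 29 — 53×365 + 16×366 = 25201 days.
(2100 is not a leap year (divisible by 100 but not 400).)
March 2130: 31 − 19 = 12 days remain.
Then April (30), May (31), June (30): 30 + 31 + 30 = 91 days.
July 1–28, 2130: 28 days.
Residual: 131 days.
Total: 25332 days.
25332 mod 7 = 6, so 6 days after Saturday is Friday.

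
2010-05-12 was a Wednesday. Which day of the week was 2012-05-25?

Friday

Day-of-year of May 12, 2010: 132.
Day-of-year of May 25, 2012: 146.
2010 has 365 days, so 365 − 132 = 233 days remain in 2010.
Full years: 2011: 365. Sum = 365.
Total: 233 + 365 + 146 = 744 days.
744 mod 7 = 2, so 2 days after Wednesday is Friday.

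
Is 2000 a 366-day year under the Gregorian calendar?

2000 is a leap year (divisible by 400).

Yes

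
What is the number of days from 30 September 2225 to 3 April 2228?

September 30, 2225 → September 30, 2226: 365 days.
September 30, 2226 → September 30, 2227: 365 days.
September 2227: 30 − 30 = 0 days remain.
Then October (31), November (30), December (31), January (31), February 2228 (29), March (31): 31 + 30 + 31 + 31 + 29 + 31 = 183 days.
April 1–3, 2228: 3 days.
Residual: 186 days.
Total: 916 days.

916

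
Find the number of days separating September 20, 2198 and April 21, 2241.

Day-of-year of September 20, 2198: 263.
Day-of-year of April 21, 2241: 111.
2198 has 365 days, so 365 − 263 = 102 days remain in 2198.
Full years 2199–2240: 32 common + 10 leap = 32×365 + 10×366 = 15340 days.
Total: 102 + 15340 + 111 = 15553 days.

15553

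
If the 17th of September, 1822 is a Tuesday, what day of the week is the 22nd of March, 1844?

Friday

From September 17, 1822 to September 17, 1843: 21 years, of which 5 contain a Feb 29 — 16×365 + 5×366 = 7670 days.
September 1843: 30 − 17 = 13 days remain.
Then October (31), November (30), December (31), January (31), February 1844 (29): 31 + 30 + 31 + 31 + 29 = 152 days.
March 1–22, 1844: 22 days.
Residual: 187 days.
Total: 7857 days.
7857 mod 7 = 3, so 3 days after Tuesday is Friday.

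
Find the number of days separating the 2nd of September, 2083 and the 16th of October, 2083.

44

September 2083: 30 − 2 = 28 days remain.
October 1–16, 2083: 16 days.
Total: 28 + 16 = 44 days.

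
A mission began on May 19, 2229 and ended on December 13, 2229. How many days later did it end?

208

May 2229: 31 − 19 = 12 days remain.
Then June (30), July (31), August (31), September (30), October (31), November (30): 30 + 31 + 31 + 30 + 31 + 30 = 183 days.
December 1–13, 2229: 13 days.
Total: 12 + 183 + 13 = 208 days.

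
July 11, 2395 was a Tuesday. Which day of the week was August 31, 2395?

July 2395: 31 − 11 = 20 days remain.
August 1–31, 2395: 31 days.
Total: 20 + 31 = 51 days.
51 mod 7 = 2, so 2 days after Tuesday is Thursday.

Thursday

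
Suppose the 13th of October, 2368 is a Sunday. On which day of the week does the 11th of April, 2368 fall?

Thursday

Count forward from the earlier date (April 11, 2368) to the later (October 13, 2368):
April 2368: 30 − 11 = 19 days remain.
Then May (31), June (30), July (31), August (31), September (30): 31 + 30 + 31 + 31 + 30 = 153 days.
October 1–13, 2368: 13 days.
Total: 19 + 153 + 13 = 185 days.
185 mod 7 = 3, so 3 days before Sunday is Thursday.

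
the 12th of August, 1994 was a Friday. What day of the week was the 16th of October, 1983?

Count forward from the earlier date (October 16, 1983) to the later (August 12, 1994):
Day-of-year of October 16, 1983: 289.
Day-of-year of August 12, 1994: 224.
1983 has 365 days, so 365 − 289 = 76 days remain in 1983.
Full years 1984–1993: 7 common + 3 leap = 7×365 + 3×366 = 3653 days.
Total: 76 + 3653 + 224 = 3953 days.
3953 mod 7 = 5, so 5 days before Friday is Sunday.

Sunday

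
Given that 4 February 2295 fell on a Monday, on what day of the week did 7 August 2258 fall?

Count forward from the earlier date (August 7, 2258) to the later (February 4, 2295):
Day-of-year of August 7, 2258: 219.
Day-of-year of February 4, 2295: 35.
2258 has 365 days, so 365 − 219 = 146 days remain in 2258.
Full years 2259–2294: 27 common + 9 leap = 27×365 + 9×366 = 13149 days.
Total: 146 + 13149 + 35 = 13330 days.
13330 mod 7 = 2, so 2 days before Monday is Saturday.

Saturday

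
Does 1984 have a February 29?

1984 is a leap year.

Yes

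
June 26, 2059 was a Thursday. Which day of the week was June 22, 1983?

Count forward from the earlier date (June 22, 1983) to the later (June 26, 2059):
From June 22, 1983 to June 22, 2059: 76 years, of which 19 contain a Feb 29 — 57×365 + 19×366 = 27759 days.
(2000 is a leap year (divisible by 400).)
Within June 2059: 26 − 22 = 4 days.
Total: 27763 days.
27763 mod 7 = 1, so 1 day before Thursday is Wednesday.

Wednesday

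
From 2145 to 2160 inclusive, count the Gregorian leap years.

4

Years divisible by 4 in [2145, 2160]: 2148, 2152, 2156, 2160.
No century exceptions apply. Count: 4.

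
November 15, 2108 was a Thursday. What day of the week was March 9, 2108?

Friday

Count forward from the earlier date (March 9, 2108) to the later (November 15, 2108):
March 2108: 31 − 9 = 22 days remain.
Then April (30), May (31), June (30), July (31), August (31), September (30), October (31): 30 + 31 + 30 + 31 + 31 + 30 + 31 = 214 days.
November 1–15, 2108: 15 days.
Total: 22 + 214 + 15 = 251 days.
251 mod 7 = 6, so 6 days before Thursday is Friday.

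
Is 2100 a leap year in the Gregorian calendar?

2100 is not a leap year (divisible by 100 but not 400).

No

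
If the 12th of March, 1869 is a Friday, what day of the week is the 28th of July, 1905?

Friday

Day-of-year of March 12, 1869: 71.
Day-of-year of July 28, 1905: 209.
1869 has 365 days, so 365 − 71 = 294 days remain in 1869.
Full years 1870–1904: 27 common + 8 leap = 27×365 + 8×366 = 12783 days.
Total: 294 + 12783 + 209 = 13286 days.
13286 is a multiple of 7, so the 28th of July, 1905 falls on the same weekday: Friday.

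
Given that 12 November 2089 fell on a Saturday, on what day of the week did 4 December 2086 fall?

Wednesday

Count forward from the earlier date (December 4, 2086) to the later (November 12, 2089):
December 4, 2086 → December 4, 2087: 365 days.
December 4, 2087 → December 4, 2088: 366 days (2088 is a leap year).
December 2088: 31 − 4 = 27 days remain.
Then 10 full months totalling 304 days.
November 1–12, 2089: 12 days.
Residual: 343 days.
Total: 1074 days.
1074 mod 7 = 3, so 3 days before Saturday is Wednesday.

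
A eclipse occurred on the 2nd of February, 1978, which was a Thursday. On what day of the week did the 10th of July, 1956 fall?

Count forward from the earlier date (July 10, 1956) to the later (February 2, 1978):
Day-of-year of July 10, 1956: 192.
Day-of-year of February 2, 1978: 33.
1956 has 366 days, so 366 − 192 = 174 days remain in 1956.
Full years 1957–1977: 16 common + 5 leap = 16×365 + 5×366 = 7670 days.
Total: 174 + 7670 + 33 = 7877 days.
7877 mod 7 = 2, so 2 days before Thursday is Tuesday.

Tuesday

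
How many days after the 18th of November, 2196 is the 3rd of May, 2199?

896

Day-of-year of November 18, 2196: 323.
Day-of-year of May 3, 2199: 123.
2196 has 366 days, so 366 − 323 = 43 days remain in 2196.
Full years: 2197: 365; 2198: 365. Sum = 730.
Total: 43 + 730 + 123 = 896 days.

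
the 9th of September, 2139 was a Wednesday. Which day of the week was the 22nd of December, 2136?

Count forward from the earlier date (December 22, 2136) to the later (September 9, 2139):
Day-of-year of December 22, 2136: 357.
Day-of-year of September 9, 2139: 252.
2136 has 366 days, so 366 − 357 = 9 days remain in 2136.
Full years: 2137: 365; 2138: 365. Sum = 730.
Total: 9 + 730 + 252 = 991 days.
991 mod 7 = 4, so 4 days before Wednesday is Saturday.

Saturday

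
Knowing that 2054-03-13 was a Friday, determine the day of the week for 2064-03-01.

From March 13, 2054 to March 13, 2063: 9 years, of which 2 contain a Feb 29 — 7×365 + 2×366 = 3287 days.
March 2063: 31 − 13 = 18 days remain.
Then 11 full months totalling 335 days.
March 1, 2064: 1 day.
Residual: 354 days.
Total: 3641 days.
3641 mod 7 = 1, so 1 day after Friday is Saturday.

Saturday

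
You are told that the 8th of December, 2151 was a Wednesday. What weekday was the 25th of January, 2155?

Day-of-year of December 8, 2151: 342.
Day-of-year of January 25, 2155: 25.
2151 has 365 days, so 365 − 342 = 23 days remain in 2151.
Full years: 2152: 366; 2153: 365; 2154: 365. Sum = 1096.
Total: 23 + 1096 + 25 = 1144 days.
1144 mod 7 = 3, so 3 days after Wednesday is Saturday.

Saturday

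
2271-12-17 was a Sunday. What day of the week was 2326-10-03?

Day-of-year of December 17, 2271: 351.
Day-of-year of October 3, 2326: 276.
2271 has 365 days, so 365 − 351 = 14 days remain in 2271.
Full years 2272–2325: 41 common + 13 leap = 41×365 + 13×366 = 19723 days.
Total: 14 + 19723 + 276 = 20013 days.
20013 is a multiple of 7, so 2326-10-03 falls on the same weekday: Sunday.

Sunday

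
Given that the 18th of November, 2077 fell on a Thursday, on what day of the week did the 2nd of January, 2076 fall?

Thursday

Count forward from the earlier date (January 2, 2076) to the later (November 18, 2077):
January 2076: 31 − 2 = 29 days remain.
Then 21 full months totalling 639 days.
November 1–18, 2077: 18 days.
Total: 29 + 639 + 18 = 686 days.
686 is a multiple of 7, so the 2nd of January, 2076 falls on the same weekday: Thursday.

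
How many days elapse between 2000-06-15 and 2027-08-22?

9929

Day-of-year of June 15, 2000: 167.
Day-of-year of August 22, 2027: 234.
2000 has 366 days, so 366 − 167 = 199 days remain in 2000.
Full years 2001–2026: 20 common + 6 leap = 20×365 + 6×366 = 9496 days.
Total: 199 + 9496 + 234 = 9929 days.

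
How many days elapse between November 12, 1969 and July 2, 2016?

17034

Day-of-year of November 12, 1969: 316.
Day-of-year of July 2, 2016: 184.
1969 has 365 days, so 365 − 316 = 49 days remain in 1969.
Full years 1970–2015: 35 common + 11 leap = 35×365 + 11×366 = 16801 days.
Total: 49 + 16801 + 184 = 17034 days.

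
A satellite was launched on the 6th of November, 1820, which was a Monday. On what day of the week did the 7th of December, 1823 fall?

Day-of-year of November 6, 1820: 311.
Day-of-year of December 7, 1823: 341.
1820 has 366 days, so 366 − 311 = 55 days remain in 1820.
Full years: 1821: 365; 1822: 365. Sum = 730.
Total: 55 + 730 + 341 = 1126 days.
1126 mod 7 = 6, so 6 days after Monday is Sunday.

Sunday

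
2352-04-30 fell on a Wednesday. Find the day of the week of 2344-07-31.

Count forward from the earlier date (July 31, 2344) to the later (April 30, 2352):
From July 31, 2344 to July 31, 2351: 7 years, of which 1 contains a Feb 29 — 6×365 + 1×366 = 2556 days.
July 2351: 31 − 31 = 0 days remain.
Then August (31), September (30), October (31), November (30), December (31), January (31), February 2352 (29), March (31): 31 + 30 + 31 + 30 + 31 + 31 + 29 + 31 = 244 days.
April 1–30, 2352: 30 days.
Residual: 274 days.
Total: 2830 days.
2830 mod 7 = 2, so 2 days before Wednesday is Monday.

Monday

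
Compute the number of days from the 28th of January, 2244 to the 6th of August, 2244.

January 2244: 31 − 28 = 3 days remain.
Then February 2244 (29), March (31), April (30), May (31), June (30), July (31): 29 + 31 + 30 + 31 + 30 + 31 = 182 days.
August 1–6, 2244: 6 days.
Total: 3 + 182 + 6 = 191 days.

191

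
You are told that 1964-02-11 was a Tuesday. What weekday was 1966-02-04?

February 1964: 29 − 11 = 18 days remain (1964 is a leap year, so February has 29 days).
Then 23 full months totalling 702 days.
February 1–4, 1966: 4 days (1966 is not a leap year).
Total: 18 + 702 + 4 = 724 days.
724 mod 7 = 3, so 3 days after Tuesday is Friday.

Friday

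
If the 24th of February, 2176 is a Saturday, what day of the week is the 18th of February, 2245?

Day-of-year of February 24, 2176: 55.
Day-of-year of February 18, 2245: 49.
2176 has 366 days, so 366 − 55 = 311 days remain in 2176.
Full years 2177–2244: 52 common + 16 leap = 52×365 + 16×366 = 24836 days.
Total: 311 + 24836 + 49 = 25196 days.
25196 mod 7 = 3, so 3 days after Saturday is Tuesday.

Tuesday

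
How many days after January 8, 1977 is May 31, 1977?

143

January 1977: 31 − 8 = 23 days remain.
Then February 1977 (28), March (31), April (30): 28 + 31 + 30 = 89 days.
May 1–31, 1977: 31 days.
Total: 23 + 89 + 31 = 143 days.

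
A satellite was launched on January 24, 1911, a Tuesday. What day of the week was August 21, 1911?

Monday

January 1911: 31 − 24 = 7 days remain.
Then February 1911 (28), March (31), April (30), May (31), June (30), July (31): 28 + 31 + 30 + 31 + 30 + 31 = 181 days.
August 1–21, 1911: 21 days.
Total: 7 + 181 + 21 = 209 days.
209 mod 7 = 6, so 6 days after Tuesday is Monday.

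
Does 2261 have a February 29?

No

2261 is not a leap year.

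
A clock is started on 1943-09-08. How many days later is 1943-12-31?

114

September 1943: 30 − 8 = 22 days remain.
Then October (31), November (30): 31 + 30 = 61 days.
December 1–31, 1943: 31 days.
Total: 22 + 61 + 31 = 114 days.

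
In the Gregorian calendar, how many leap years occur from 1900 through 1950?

Years divisible by 4: 1900, 1904, …, 1948 — 13 in all.
Of these, 1900 is divisible by 100 but not 400, so not leap.
Leap years: 13 − 1 = 12.

12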